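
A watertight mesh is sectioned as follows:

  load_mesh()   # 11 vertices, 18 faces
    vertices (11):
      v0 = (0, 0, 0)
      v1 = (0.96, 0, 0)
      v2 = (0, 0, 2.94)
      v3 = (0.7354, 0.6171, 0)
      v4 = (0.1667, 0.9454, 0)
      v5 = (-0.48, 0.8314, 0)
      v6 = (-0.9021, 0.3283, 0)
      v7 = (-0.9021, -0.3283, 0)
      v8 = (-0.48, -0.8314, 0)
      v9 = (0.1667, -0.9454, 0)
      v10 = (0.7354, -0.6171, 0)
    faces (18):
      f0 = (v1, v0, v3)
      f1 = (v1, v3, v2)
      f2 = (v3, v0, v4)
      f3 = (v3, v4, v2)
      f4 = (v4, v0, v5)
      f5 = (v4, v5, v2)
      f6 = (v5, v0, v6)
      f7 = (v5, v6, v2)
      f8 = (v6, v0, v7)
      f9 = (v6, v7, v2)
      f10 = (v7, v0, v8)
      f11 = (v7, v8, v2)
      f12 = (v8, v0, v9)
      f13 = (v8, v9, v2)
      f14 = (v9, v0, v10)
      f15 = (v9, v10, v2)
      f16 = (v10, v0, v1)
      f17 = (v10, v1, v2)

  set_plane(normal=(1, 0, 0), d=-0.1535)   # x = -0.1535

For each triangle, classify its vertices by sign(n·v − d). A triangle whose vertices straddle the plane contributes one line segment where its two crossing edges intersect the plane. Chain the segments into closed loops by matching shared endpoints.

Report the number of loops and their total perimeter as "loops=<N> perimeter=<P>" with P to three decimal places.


loops=1 perimeter=7.054

Straddling triangles (10 of 18):
  (v4,v0,v5) [++-] → (-0.1535, 0.265875, 0)–(-0.1535, 0.888955, 0)  len=0.6231
  (v4,v5,v2) [+-+] → (-0.1535, 0.888955, 0)–(-0.1535, 0.265875, 1.99981)  len=2.0946
  (v5,v0,v6) [-+-] → (-0.1535, 0.265875, 0)–(-0.1535, 0.055863, 0)  len=0.2100
  (v5,v6,v2) [--+] → (-0.1535, 0.055863, 2.43973)–(-0.1535, 0.265875, 1.99981)  len=0.4875
  (v6,v0,v7) [-+-] → (-0.1535, 0.055863, 0)–(-0.1535, -0.055863, 0)  len=0.1117
  (v6,v7,v2) [--+] → (-0.1535, -0.055863, 2.43973)–(-0.1535, 0.055863, 2.43973)  len=0.1117
  (v7,v0,v8) [-+-] → (-0.1535, -0.055863, 0)–(-0.1535, -0.265875, 0)  len=0.2100
  (v7,v8,v2) [--+] → (-0.1535, -0.265875, 1.99981)–(-0.1535, -0.055863, 2.43973)  len=0.4875
  (v8,v0,v9) [-++] → (-0.1535, -0.265875, 0)–(-0.1535, -0.888955, 0)  len=0.6231
  (v8,v9,v2) [-++] → (-0.1535, -0.888955, 0)–(-0.1535, -0.265875, 1.99981)  len=2.0946

Chained into 1 loop(s):
  loop 1: 10 segments, perimeter = 7.0539
Total perimeter = 7.054


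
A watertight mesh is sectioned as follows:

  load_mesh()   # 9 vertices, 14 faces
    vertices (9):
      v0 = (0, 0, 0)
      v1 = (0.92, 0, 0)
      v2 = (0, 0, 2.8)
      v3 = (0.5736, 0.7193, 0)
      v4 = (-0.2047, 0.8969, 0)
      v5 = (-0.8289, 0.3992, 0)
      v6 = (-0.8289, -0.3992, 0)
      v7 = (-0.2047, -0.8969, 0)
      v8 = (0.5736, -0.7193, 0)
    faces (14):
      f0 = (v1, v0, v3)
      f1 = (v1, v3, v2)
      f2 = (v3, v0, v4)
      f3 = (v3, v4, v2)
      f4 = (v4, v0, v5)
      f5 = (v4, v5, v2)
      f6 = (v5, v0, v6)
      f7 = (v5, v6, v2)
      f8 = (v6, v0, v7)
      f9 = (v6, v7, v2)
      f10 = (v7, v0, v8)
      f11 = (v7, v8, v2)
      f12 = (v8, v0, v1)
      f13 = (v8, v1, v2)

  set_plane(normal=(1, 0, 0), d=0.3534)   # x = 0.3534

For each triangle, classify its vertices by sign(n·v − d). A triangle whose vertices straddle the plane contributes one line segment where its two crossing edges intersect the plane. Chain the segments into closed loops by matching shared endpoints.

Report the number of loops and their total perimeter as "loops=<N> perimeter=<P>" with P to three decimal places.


loops=1 perimeter=5.358

Straddling triangles (8 of 14):
  (v1,v0,v3) [+-+] → (0.3534, 0, 0)–(0.3534, 0.443167, 0)  len=0.4432
  (v1,v3,v2) [++-] → (0.3534, 0.443167, 1.0749)–(0.3534, 0, 1.72443)  len=0.7863
  (v3,v0,v4) [+--] → (0.3534, 0.443167, 0)–(0.3534, 0.769547, 0)  len=0.3264
  (v3,v4,v2) [+--] → (0.3534, 0.769547, 0)–(0.3534, 0.443167, 1.0749)  len=1.1234
  (v7,v0,v8) [--+] → (0.3534, -0.443167, 0)–(0.3534, -0.769547, 0)  len=0.3264
  (v7,v8,v2) [-+-] → (0.3534, -0.769547, 0)–(0.3534, -0.443167, 1.0749)  len=1.1234
  (v8,v0,v1) [+-+] → (0.3534, -0.443167, 0)–(0.3534, 0, 0)  len=0.4432
  (v8,v1,v2) [++-] → (0.3534, 0, 1.72443)–(0.3534, -0.443167, 1.0749)  len=0.7863

Chained into 1 loop(s):
  loop 1: 8 segments, perimeter = 5.3584
Total perimeter = 5.358


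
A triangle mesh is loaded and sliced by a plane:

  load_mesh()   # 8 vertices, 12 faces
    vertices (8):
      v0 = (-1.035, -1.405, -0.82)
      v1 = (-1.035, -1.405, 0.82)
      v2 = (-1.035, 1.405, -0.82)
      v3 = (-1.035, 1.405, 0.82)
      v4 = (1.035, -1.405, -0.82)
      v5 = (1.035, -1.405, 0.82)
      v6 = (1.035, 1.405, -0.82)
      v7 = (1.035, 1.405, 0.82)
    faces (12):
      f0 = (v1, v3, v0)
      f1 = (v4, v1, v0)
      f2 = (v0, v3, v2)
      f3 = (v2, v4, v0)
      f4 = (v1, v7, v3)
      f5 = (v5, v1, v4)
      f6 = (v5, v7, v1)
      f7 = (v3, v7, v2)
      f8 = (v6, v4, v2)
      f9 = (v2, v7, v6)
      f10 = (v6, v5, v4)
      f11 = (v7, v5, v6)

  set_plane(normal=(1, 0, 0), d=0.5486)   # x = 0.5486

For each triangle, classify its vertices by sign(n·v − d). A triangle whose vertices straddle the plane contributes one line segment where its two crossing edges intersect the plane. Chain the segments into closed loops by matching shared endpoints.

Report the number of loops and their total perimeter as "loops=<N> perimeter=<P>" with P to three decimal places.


Straddling triangles (8 of 12):
  (v4,v1,v0) [+--] → (0.5486, -1.405, -0.43464)–(0.5486, -1.405, -0.82)  len=0.3854
  (v2,v4,v0) [-+-] → (0.5486, -0.744718, -0.82)–(0.5486, -1.405, -0.82)  len=0.6603
  (v1,v7,v3) [-+-] → (0.5486, 0.744718, 0.82)–(0.5486, 1.405, 0.82)  len=0.6603
  (v5,v1,v4) [+-+] → (0.5486, -1.405, 0.82)–(0.5486, -1.405, -0.43464)  len=1.2546
  (v5,v7,v1) [++-] → (0.5486, 0.744718, 0.82)–(0.5486, -1.405, 0.82)  len=2.1497
  (v3,v7,v2) [-+-] → (0.5486, 1.405, 0.82)–(0.5486, 1.405, 0.43464)  len=0.3854
  (v6,v4,v2) [++-] → (0.5486, -0.744718, -0.82)–(0.5486, 1.405, -0.82)  len=2.1497
  (v2,v7,v6) [-++] → (0.5486, 1.405, 0.43464)–(0.5486, 1.405, -0.82)  len=1.2546

Chained into 1 loop(s):
  loop 1: 8 segments, perimeter = 8.9000
Total perimeter = 8.900

loops=1 perimeter=8.900


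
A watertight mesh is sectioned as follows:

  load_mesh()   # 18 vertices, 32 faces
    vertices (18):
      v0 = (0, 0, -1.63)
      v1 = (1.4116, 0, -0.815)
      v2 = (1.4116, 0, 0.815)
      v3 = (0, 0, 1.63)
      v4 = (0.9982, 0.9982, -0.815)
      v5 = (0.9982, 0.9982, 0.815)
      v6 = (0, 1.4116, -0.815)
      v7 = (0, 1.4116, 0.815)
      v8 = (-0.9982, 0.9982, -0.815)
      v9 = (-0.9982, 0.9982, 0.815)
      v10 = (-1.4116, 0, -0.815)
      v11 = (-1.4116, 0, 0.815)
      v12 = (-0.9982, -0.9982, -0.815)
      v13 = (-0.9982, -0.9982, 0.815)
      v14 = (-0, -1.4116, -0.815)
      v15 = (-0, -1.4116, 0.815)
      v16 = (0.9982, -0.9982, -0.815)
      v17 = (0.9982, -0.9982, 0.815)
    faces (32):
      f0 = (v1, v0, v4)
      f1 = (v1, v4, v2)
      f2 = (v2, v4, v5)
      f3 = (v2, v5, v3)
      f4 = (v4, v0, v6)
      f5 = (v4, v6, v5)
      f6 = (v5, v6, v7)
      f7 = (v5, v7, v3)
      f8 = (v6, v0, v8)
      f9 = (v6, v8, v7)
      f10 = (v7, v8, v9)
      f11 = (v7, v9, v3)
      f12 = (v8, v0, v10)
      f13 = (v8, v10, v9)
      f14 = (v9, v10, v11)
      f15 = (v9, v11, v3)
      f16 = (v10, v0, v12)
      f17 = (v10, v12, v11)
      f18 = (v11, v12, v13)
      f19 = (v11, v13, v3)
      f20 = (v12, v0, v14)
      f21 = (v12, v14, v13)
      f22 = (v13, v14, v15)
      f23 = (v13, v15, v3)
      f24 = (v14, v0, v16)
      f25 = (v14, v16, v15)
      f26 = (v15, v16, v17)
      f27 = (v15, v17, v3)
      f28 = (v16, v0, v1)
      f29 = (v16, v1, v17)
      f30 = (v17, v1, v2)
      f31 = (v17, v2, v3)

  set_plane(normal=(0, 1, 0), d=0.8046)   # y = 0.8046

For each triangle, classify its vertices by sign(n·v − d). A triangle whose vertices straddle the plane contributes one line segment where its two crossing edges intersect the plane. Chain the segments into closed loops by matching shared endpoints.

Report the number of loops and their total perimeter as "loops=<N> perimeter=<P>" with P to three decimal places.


Straddling triangles (12 of 32):
  (v1,v0,v4) [--+] → (0.8046, 0.8046, -0.973069)–(1.07838, 0.8046, -0.815)  len=0.3161
  (v1,v4,v2) [-+-] → (1.07838, 0.8046, -0.815)–(1.07838, 0.8046, -0.498863)  len=0.3161
  (v2,v4,v5) [-++] → (1.07838, 0.8046, -0.498863)–(1.07838, 0.8046, 0.815)  len=1.3139
  (v2,v5,v3) [-+-] → (1.07838, 0.8046, 0.815)–(0.8046, 0.8046, 0.973069)  len=0.3161
  (v4,v0,v6) [+-+] → (0.8046, 0.8046, -0.973069)–(0, 0.8046, -1.16546)  len=0.8273
  (v5,v7,v3) [++-] → (0, 0.8046, 1.16546)–(0.8046, 0.8046, 0.973069)  len=0.8273
  (v6,v0,v8) [+-+] → (0, 0.8046, -1.16546)–(-0.8046, 0.8046, -0.973069)  len=0.8273
  (v7,v9,v3) [++-] → (-0.8046, 0.8046, 0.973069)–(0, 0.8046, 1.16546)  len=0.8273
  (v8,v0,v10) [+--] → (-0.8046, 0.8046, -0.973069)–(-1.07838, 0.8046, -0.815)  len=0.3161
  (v8,v10,v9) [+-+] → (-1.07838, 0.8046, -0.815)–(-1.07838, 0.8046, 0.498863)  len=1.3139
  (v9,v10,v11) [+--] → (-1.07838, 0.8046, 0.498863)–(-1.07838, 0.8046, 0.815)  len=0.3161
  (v9,v11,v3) [+--] → (-1.07838, 0.8046, 0.815)–(-0.8046, 0.8046, 0.973069)  len=0.3161

Chained into 1 loop(s):
  loop 1: 12 segments, perimeter = 7.8337
Total perimeter = 7.834

loops=1 perimeter=7.834


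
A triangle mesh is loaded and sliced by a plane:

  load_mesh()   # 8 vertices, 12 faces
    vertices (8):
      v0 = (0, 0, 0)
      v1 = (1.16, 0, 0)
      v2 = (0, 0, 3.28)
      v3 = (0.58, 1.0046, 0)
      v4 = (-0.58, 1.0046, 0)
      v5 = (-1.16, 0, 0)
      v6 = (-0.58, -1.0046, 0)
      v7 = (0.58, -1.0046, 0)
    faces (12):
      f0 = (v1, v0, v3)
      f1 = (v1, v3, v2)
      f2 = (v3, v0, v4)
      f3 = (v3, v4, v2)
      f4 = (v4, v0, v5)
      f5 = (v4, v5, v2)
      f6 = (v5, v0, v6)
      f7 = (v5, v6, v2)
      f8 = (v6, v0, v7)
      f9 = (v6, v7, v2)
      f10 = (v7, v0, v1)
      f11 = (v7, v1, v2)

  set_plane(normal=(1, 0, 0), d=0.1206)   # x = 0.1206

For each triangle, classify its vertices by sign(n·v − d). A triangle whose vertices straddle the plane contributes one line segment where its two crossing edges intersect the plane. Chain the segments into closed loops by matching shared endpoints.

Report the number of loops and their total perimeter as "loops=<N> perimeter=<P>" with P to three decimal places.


loops=1 perimeter=8.243

Straddling triangles (8 of 12):
  (v1,v0,v3) [+-+] → (0.1206, 0, 0)–(0.1206, 0.208888, 0)  len=0.2089
  (v1,v3,v2) [++-] → (0.1206, 0.208888, 2.59799)–(0.1206, 0, 2.93899)  len=0.3999
  (v3,v0,v4) [+--] → (0.1206, 0.208888, 0)–(0.1206, 1.0046, 0)  len=0.7957
  (v3,v4,v2) [+--] → (0.1206, 1.0046, 0)–(0.1206, 0.208888, 2.59799)  len=2.7171
  (v6,v0,v7) [--+] → (0.1206, -0.208888, 0)–(0.1206, -1.0046, 0)  len=0.7957
  (v6,v7,v2) [-+-] → (0.1206, -1.0046, 0)–(0.1206, -0.208888, 2.59799)  len=2.7171
  (v7,v0,v1) [+-+] → (0.1206, -0.208888, 0)–(0.1206, 0, 0)  len=0.2089
  (v7,v1,v2) [++-] → (0.1206, 0, 2.93899)–(0.1206, -0.208888, 2.59799)  len=0.3999

Chained into 1 loop(s):
  loop 1: 8 segments, perimeter = 8.2432
Total perimeter = 8.243


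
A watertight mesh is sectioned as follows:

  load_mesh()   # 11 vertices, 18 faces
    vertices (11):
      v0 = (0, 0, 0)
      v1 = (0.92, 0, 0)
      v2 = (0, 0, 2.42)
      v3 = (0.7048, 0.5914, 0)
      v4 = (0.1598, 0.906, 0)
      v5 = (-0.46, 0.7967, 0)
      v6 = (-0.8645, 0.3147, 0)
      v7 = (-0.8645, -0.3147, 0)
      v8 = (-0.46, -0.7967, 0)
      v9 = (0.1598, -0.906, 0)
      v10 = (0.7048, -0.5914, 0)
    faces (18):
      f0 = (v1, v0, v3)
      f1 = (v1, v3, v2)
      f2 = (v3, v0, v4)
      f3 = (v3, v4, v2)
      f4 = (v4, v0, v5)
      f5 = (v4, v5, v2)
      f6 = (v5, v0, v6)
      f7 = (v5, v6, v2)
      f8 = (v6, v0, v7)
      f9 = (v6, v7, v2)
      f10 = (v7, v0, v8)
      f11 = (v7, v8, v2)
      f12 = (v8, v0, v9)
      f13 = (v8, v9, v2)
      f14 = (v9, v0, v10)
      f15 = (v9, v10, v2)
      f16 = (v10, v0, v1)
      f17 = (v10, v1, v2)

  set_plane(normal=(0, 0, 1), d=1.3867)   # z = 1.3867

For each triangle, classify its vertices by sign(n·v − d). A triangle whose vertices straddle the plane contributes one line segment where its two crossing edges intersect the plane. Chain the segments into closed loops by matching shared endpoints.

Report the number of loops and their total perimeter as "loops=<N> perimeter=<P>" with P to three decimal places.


loops=1 perimeter=2.418

Straddling triangles (9 of 18):
  (v1,v3,v2) [--+] → (0.300938, 0.252518, 1.3867)–(0.392825, 0, 1.3867)  len=0.2687
  (v3,v4,v2) [--+] → (0.068232, 0.386847, 1.3867)–(0.300938, 0.252518, 1.3867)  len=0.2687
  (v4,v5,v2) [--+] → (-0.196412, 0.340178, 1.3867)–(0.068232, 0.386847, 1.3867)  len=0.2687
  (v5,v6,v2) [--+] → (-0.369127, 0.134372, 1.3867)–(-0.196412, 0.340178, 1.3867)  len=0.2687
  (v6,v7,v2) [--+] → (-0.369127, -0.134372, 1.3867)–(-0.369127, 0.134372, 1.3867)  len=0.2687
  (v7,v8,v2) [--+] → (-0.196412, -0.340178, 1.3867)–(-0.369127, -0.134372, 1.3867)  len=0.2687
  (v8,v9,v2) [--+] → (0.068232, -0.386847, 1.3867)–(-0.196412, -0.340178, 1.3867)  len=0.2687
  (v9,v10,v2) [--+] → (0.300938, -0.252518, 1.3867)–(0.068232, -0.386847, 1.3867)  len=0.2687
  (v10,v1,v2) [--+] → (0.392825, 0, 1.3867)–(0.300938, -0.252518, 1.3867)  len=0.2687

Chained into 1 loop(s):
  loop 1: 9 segments, perimeter = 2.4184
Total perimeter = 2.418


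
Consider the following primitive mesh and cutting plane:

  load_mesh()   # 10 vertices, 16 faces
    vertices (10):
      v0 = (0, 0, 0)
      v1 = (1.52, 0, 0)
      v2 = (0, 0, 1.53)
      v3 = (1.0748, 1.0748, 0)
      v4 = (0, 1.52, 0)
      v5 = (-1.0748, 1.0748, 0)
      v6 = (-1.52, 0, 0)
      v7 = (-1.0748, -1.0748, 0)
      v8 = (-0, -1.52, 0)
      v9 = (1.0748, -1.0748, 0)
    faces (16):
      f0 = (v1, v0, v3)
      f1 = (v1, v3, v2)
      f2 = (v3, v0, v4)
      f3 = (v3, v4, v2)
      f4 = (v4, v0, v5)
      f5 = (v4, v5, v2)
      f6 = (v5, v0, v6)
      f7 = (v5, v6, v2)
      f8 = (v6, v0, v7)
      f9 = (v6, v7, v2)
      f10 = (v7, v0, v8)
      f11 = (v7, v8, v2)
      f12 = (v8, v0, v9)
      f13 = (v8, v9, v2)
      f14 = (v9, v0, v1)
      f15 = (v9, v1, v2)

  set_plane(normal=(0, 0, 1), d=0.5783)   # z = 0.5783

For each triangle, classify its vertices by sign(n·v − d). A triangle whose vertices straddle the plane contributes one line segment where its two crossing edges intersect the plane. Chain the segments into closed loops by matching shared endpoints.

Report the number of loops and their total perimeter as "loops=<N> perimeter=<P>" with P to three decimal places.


loops=1 perimeter=5.789

Straddling triangles (8 of 16):
  (v1,v3,v2) [--+] → (0.668554, 0.668554, 0.5783)–(0.94548, 0, 0.5783)  len=0.7236
  (v3,v4,v2) [--+] → (0, 0.94548, 0.5783)–(0.668554, 0.668554, 0.5783)  len=0.7236
  (v4,v5,v2) [--+] → (-0.668554, 0.668554, 0.5783)–(0, 0.94548, 0.5783)  len=0.7236
  (v5,v6,v2) [--+] → (-0.94548, 0, 0.5783)–(-0.668554, 0.668554, 0.5783)  len=0.7236
  (v6,v7,v2) [--+] → (-0.668554, -0.668554, 0.5783)–(-0.94548, 0, 0.5783)  len=0.7236
  (v7,v8,v2) [--+] → (0, -0.94548, 0.5783)–(-0.668554, -0.668554, 0.5783)  len=0.7236
  (v8,v9,v2) [--+] → (0.668554, -0.668554, 0.5783)–(0, -0.94548, 0.5783)  len=0.7236
  (v9,v1,v2) [--+] → (0.94548, 0, 0.5783)–(0.668554, -0.668554, 0.5783)  len=0.7236

Chained into 1 loop(s):
  loop 1: 8 segments, perimeter = 5.7891
Total perimeter = 5.789


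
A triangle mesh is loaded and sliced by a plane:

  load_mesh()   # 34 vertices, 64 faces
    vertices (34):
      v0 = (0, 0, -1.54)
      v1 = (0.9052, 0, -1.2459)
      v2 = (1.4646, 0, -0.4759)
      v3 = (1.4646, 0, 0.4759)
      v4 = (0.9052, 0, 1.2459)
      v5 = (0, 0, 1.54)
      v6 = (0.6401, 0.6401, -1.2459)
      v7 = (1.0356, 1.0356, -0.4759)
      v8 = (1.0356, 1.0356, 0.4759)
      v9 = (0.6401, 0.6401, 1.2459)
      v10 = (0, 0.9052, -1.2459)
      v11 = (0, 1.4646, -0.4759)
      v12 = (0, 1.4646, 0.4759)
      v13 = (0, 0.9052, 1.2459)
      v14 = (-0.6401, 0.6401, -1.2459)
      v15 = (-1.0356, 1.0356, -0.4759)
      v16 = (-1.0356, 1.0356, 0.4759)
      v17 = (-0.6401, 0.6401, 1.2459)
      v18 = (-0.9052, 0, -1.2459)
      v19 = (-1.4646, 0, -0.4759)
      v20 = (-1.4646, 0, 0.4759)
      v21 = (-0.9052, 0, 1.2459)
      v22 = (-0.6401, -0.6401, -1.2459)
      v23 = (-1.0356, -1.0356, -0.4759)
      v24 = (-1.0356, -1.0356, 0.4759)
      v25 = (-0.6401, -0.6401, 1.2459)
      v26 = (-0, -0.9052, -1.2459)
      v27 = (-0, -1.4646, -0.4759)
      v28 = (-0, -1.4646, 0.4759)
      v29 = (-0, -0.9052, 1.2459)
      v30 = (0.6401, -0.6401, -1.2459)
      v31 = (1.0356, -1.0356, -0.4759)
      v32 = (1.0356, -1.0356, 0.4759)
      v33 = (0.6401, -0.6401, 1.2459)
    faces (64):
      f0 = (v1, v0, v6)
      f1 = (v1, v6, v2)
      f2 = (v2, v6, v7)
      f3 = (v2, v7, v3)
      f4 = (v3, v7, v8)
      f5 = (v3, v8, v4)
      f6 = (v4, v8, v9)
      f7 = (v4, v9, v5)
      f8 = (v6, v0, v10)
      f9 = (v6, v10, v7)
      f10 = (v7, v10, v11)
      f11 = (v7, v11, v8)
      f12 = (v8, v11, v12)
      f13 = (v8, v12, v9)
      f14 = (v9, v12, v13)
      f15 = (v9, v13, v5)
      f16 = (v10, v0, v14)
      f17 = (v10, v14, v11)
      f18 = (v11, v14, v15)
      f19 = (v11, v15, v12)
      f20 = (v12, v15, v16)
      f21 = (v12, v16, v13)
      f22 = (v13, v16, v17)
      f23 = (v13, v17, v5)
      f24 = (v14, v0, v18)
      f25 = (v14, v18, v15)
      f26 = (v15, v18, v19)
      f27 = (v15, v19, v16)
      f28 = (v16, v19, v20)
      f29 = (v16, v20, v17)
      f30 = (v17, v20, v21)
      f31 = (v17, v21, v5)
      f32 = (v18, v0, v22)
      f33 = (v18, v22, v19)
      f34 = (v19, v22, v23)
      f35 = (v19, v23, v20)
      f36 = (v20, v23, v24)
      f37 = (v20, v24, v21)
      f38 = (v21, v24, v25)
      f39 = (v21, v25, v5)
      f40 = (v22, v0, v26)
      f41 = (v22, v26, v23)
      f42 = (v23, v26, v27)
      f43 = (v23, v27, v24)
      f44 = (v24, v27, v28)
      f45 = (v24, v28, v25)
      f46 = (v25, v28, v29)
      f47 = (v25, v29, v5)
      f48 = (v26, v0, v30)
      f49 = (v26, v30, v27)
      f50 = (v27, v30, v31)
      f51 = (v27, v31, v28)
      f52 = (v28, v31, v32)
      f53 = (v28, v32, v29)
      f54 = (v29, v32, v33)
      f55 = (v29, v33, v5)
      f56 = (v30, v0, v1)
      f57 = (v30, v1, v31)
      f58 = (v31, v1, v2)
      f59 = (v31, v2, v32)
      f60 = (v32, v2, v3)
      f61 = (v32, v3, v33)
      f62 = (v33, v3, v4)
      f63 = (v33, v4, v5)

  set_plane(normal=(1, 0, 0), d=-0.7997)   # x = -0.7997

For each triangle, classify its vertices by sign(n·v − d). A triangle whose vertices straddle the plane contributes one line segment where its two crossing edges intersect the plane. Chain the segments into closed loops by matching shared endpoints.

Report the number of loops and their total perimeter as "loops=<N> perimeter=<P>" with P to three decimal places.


Straddling triangles (20 of 64):
  (v11,v14,v15) [++-] → (-0.7997, 0.7997, -0.935174)–(-0.7997, 1.13332, -0.4759)  len=0.5677
  (v11,v15,v12) [+-+] → (-0.7997, 1.13332, -0.4759)–(-0.7997, 1.13332, -0.259089)  len=0.2168
  (v12,v15,v16) [+--] → (-0.7997, 1.13332, -0.259089)–(-0.7997, 1.13332, 0.4759)  len=0.7350
  (v12,v16,v13) [+-+] → (-0.7997, 1.13332, 0.4759)–(-0.7997, 1.0059, 0.651299)  len=0.2168
  (v13,v16,v17) [+-+] → (-0.7997, 1.0059, 0.651299)–(-0.7997, 0.7997, 0.935174)  len=0.3509
  (v14,v0,v18) [++-] → (-0.7997, 0, -1.28018)–(-0.7997, 0.254736, -1.2459)  len=0.2570
  (v14,v18,v15) [+--] → (-0.7997, 0.254736, -1.2459)–(-0.7997, 0.7997, -0.935174)  len=0.6273
  (v16,v20,v17) [--+] → (-0.7997, 0.516195, 1.09685)–(-0.7997, 0.7997, 0.935174)  len=0.3264
  (v17,v20,v21) [+--] → (-0.7997, 0.516195, 1.09685)–(-0.7997, 0.254736, 1.2459)  len=0.3010
  (v17,v21,v5) [+-+] → (-0.7997, 0.254736, 1.2459)–(-0.7997, 0, 1.28018)  len=0.2570
  (v18,v0,v22) [-++] → (-0.7997, 0, -1.28018)–(-0.7997, -0.254736, -1.2459)  len=0.2570
  (v18,v22,v19) [-+-] → (-0.7997, -0.254736, -1.2459)–(-0.7997, -0.516195, -1.09685)  len=0.3010
  (v19,v22,v23) [-+-] → (-0.7997, -0.516195, -1.09685)–(-0.7997, -0.7997, -0.935174)  len=0.3264
  (v21,v24,v25) [--+] → (-0.7997, -0.7997, 0.935174)–(-0.7997, -0.254736, 1.2459)  len=0.6273
  (v21,v25,v5) [-++] → (-0.7997, -0.254736, 1.2459)–(-0.7997, 0, 1.28018)  len=0.2570
  (v22,v26,v23) [++-] → (-0.7997, -1.0059, -0.651299)–(-0.7997, -0.7997, -0.935174)  len=0.3509
  (v23,v26,v27) [-++] → (-0.7997, -1.0059, -0.651299)–(-0.7997, -1.13332, -0.4759)  len=0.2168
  (v23,v27,v24) [-+-] → (-0.7997, -1.13332, -0.4759)–(-0.7997, -1.13332, 0.259089)  len=0.7350
  (v24,v27,v28) [-++] → (-0.7997, -1.13332, 0.259089)–(-0.7997, -1.13332, 0.4759)  len=0.2168
  (v24,v28,v25) [-++] → (-0.7997, -1.13332, 0.4759)–(-0.7997, -0.7997, 0.935174)  len=0.5677

Chained into 1 loop(s):
  loop 1: 20 segments, perimeter = 7.7117
Total perimeter = 7.712

loops=1 perimeter=7.712


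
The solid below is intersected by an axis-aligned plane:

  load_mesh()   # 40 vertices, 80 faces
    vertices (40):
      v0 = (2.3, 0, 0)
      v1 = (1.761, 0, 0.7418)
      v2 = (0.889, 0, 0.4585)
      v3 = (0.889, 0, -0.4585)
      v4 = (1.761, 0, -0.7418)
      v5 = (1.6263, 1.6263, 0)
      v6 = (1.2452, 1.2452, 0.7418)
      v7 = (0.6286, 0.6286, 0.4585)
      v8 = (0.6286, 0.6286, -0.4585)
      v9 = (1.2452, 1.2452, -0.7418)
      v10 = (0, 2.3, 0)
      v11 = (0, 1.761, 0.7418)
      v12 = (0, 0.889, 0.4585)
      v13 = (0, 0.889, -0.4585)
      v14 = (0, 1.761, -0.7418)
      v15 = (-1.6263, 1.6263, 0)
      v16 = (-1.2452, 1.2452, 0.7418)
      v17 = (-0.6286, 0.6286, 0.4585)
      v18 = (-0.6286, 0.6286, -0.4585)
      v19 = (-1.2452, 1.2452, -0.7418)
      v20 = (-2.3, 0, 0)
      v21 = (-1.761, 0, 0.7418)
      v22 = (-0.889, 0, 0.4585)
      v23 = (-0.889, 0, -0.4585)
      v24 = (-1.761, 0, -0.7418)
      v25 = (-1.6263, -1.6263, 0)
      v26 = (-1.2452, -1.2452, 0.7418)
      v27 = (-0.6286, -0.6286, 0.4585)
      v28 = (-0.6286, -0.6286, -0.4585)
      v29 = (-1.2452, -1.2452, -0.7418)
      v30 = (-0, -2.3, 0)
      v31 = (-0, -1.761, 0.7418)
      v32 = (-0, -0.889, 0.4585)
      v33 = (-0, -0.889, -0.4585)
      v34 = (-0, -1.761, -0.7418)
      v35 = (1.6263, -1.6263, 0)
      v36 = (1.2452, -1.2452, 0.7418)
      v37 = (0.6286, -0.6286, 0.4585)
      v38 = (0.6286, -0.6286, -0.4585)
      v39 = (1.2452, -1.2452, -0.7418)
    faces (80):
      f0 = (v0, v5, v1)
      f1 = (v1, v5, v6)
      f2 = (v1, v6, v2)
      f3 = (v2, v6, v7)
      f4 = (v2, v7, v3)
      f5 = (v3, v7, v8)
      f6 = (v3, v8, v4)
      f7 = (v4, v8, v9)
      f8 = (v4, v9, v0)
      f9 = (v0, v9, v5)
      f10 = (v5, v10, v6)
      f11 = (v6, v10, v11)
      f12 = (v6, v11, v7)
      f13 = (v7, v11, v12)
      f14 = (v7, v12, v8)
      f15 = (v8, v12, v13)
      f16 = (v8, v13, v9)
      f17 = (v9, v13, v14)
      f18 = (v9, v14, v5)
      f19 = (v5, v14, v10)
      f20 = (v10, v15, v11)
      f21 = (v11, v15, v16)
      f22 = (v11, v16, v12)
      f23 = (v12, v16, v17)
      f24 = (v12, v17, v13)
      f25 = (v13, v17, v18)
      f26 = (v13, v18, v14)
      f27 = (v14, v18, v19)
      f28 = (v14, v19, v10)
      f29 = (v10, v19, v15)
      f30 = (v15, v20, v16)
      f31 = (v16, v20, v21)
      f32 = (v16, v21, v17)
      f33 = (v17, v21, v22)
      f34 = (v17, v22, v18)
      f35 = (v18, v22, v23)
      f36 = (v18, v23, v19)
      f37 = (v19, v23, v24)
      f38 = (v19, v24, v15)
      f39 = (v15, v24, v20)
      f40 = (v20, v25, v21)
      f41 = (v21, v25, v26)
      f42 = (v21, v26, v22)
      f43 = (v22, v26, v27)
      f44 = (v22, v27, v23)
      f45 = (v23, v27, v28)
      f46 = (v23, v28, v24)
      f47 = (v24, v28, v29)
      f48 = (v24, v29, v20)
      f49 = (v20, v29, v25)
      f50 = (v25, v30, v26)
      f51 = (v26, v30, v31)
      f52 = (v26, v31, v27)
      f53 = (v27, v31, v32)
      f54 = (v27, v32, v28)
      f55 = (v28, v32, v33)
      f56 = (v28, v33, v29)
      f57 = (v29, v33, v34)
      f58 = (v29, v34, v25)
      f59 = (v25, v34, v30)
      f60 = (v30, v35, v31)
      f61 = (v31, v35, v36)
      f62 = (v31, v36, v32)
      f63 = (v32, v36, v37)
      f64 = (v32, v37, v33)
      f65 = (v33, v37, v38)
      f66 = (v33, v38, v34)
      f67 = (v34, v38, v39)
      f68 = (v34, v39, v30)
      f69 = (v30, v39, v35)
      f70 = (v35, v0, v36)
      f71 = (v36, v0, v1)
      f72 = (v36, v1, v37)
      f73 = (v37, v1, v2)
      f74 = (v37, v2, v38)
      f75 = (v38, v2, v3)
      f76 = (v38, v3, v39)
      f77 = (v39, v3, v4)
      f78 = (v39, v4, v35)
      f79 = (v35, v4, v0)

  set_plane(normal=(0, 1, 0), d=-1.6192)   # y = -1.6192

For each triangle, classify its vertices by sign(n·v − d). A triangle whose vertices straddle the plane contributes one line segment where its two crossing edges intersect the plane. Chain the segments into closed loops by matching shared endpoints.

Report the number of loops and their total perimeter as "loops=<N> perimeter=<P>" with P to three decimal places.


Straddling triangles (18 of 80):
  (v20,v25,v21) [+-+] → (-1.62924, -1.6192, 0)–(-1.62689, -1.6192, 0.0032385)  len=0.0040
  (v21,v25,v26) [+-+] → (-1.62689, -1.6192, 0.0032385)–(-1.6192, -1.6192, 0.0138199)  len=0.0131
  (v20,v29,v25) [++-] → (-1.6192, -1.6192, -0.0138199)–(-1.62924, -1.6192, 0)  len=0.0171
  (v25,v30,v26) [--+] → (-0.80369, -1.6192, 0.47878)–(-1.6192, -1.6192, 0.0138199)  len=0.9387
  (v26,v30,v31) [+--] → (-0.80369, -1.6192, 0.47878)–(-0.342321, -1.6192, 0.7418)  len=0.5311
  (v26,v31,v27) [+-+] → (-0.342321, -1.6192, 0.7418)–(-0.0787138, -1.6192, 0.706325)  len=0.2660
  (v27,v31,v32) [+-+] → (-0.0787138, -1.6192, 0.706325)–(0, -1.6192, 0.695731)  len=0.0794
  (v29,v33,v34) [++-] → (0, -1.6192, -0.695731)–(-0.342321, -1.6192, -0.7418)  len=0.3454
  (v29,v34,v25) [+--] → (-0.342321, -1.6192, -0.7418)–(-1.6192, -1.6192, -0.0138199)  len=1.4698
  (v31,v35,v36) [--+] → (1.6192, -1.6192, 0.0138199)–(0.342321, -1.6192, 0.7418)  len=1.4698
  (v31,v36,v32) [-++] → (0.342321, -1.6192, 0.7418)–(0, -1.6192, 0.695731)  len=0.3454
  (v33,v38,v34) [++-] → (0.0787138, -1.6192, -0.706325)–(0, -1.6192, -0.695731)  len=0.0794
  (v34,v38,v39) [-++] → (0.0787138, -1.6192, -0.706325)–(0.342321, -1.6192, -0.7418)  len=0.2660
  (v34,v39,v30) [-+-] → (0.342321, -1.6192, -0.7418)–(0.80369, -1.6192, -0.47878)  len=0.5311
  (v30,v39,v35) [-+-] → (0.80369, -1.6192, -0.47878)–(1.6192, -1.6192, -0.0138199)  len=0.9387
  (v35,v0,v36) [-++] → (1.62924, -1.6192, 0)–(1.6192, -1.6192, 0.0138199)  len=0.0171
  (v39,v4,v35) [++-] → (1.62689, -1.6192, -0.0032385)–(1.6192, -1.6192, -0.0138199)  len=0.0131
  (v35,v4,v0) [-++] → (1.62689, -1.6192, -0.0032385)–(1.62924, -1.6192, 0)  len=0.0040

Chained into 1 loop(s):
  loop 1: 18 segments, perimeter = 7.3292
Total perimeter = 7.329

loops=1 perimeter=7.329


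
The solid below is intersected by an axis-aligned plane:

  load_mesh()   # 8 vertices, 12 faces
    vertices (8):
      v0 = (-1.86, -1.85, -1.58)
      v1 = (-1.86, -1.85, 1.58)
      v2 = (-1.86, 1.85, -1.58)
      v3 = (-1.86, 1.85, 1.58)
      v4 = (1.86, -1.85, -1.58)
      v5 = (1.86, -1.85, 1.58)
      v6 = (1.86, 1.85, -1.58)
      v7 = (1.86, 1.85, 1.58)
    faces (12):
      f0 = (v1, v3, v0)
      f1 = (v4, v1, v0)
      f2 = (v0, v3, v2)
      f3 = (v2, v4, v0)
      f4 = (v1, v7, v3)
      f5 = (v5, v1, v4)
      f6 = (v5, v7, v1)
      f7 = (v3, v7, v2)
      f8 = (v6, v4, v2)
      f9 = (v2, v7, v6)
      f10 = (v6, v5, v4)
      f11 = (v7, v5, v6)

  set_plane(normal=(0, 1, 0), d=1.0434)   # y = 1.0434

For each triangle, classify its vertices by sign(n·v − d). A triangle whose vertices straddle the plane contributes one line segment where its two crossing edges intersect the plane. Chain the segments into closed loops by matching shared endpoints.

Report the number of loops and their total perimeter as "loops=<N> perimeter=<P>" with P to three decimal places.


loops=1 perimeter=13.760

Straddling triangles (8 of 12):
  (v1,v3,v0) [-+-] → (-1.86, 1.0434, 1.58)–(-1.86, 1.0434, 0.89112)  len=0.6889
  (v0,v3,v2) [-++] → (-1.86, 1.0434, 0.89112)–(-1.86, 1.0434, -1.58)  len=2.4711
  (v2,v4,v0) [+--] → (-1.04904, 1.0434, -1.58)–(-1.86, 1.0434, -1.58)  len=0.8110
  (v1,v7,v3) [-++] → (1.04904, 1.0434, 1.58)–(-1.86, 1.0434, 1.58)  len=2.9090
  (v5,v7,v1) [-+-] → (1.86, 1.0434, 1.58)–(1.04904, 1.0434, 1.58)  len=0.8110
  (v6,v4,v2) [+-+] → (1.86, 1.0434, -1.58)–(-1.04904, 1.0434, -1.58)  len=2.9090
  (v6,v5,v4) [+--] → (1.86, 1.0434, -0.89112)–(1.86, 1.0434, -1.58)  len=0.6889
  (v7,v5,v6) [+-+] → (1.86, 1.0434, 1.58)–(1.86, 1.0434, -0.89112)  len=2.4711

Chained into 1 loop(s):
  loop 1: 8 segments, perimeter = 13.7600
Total perimeter = 13.760


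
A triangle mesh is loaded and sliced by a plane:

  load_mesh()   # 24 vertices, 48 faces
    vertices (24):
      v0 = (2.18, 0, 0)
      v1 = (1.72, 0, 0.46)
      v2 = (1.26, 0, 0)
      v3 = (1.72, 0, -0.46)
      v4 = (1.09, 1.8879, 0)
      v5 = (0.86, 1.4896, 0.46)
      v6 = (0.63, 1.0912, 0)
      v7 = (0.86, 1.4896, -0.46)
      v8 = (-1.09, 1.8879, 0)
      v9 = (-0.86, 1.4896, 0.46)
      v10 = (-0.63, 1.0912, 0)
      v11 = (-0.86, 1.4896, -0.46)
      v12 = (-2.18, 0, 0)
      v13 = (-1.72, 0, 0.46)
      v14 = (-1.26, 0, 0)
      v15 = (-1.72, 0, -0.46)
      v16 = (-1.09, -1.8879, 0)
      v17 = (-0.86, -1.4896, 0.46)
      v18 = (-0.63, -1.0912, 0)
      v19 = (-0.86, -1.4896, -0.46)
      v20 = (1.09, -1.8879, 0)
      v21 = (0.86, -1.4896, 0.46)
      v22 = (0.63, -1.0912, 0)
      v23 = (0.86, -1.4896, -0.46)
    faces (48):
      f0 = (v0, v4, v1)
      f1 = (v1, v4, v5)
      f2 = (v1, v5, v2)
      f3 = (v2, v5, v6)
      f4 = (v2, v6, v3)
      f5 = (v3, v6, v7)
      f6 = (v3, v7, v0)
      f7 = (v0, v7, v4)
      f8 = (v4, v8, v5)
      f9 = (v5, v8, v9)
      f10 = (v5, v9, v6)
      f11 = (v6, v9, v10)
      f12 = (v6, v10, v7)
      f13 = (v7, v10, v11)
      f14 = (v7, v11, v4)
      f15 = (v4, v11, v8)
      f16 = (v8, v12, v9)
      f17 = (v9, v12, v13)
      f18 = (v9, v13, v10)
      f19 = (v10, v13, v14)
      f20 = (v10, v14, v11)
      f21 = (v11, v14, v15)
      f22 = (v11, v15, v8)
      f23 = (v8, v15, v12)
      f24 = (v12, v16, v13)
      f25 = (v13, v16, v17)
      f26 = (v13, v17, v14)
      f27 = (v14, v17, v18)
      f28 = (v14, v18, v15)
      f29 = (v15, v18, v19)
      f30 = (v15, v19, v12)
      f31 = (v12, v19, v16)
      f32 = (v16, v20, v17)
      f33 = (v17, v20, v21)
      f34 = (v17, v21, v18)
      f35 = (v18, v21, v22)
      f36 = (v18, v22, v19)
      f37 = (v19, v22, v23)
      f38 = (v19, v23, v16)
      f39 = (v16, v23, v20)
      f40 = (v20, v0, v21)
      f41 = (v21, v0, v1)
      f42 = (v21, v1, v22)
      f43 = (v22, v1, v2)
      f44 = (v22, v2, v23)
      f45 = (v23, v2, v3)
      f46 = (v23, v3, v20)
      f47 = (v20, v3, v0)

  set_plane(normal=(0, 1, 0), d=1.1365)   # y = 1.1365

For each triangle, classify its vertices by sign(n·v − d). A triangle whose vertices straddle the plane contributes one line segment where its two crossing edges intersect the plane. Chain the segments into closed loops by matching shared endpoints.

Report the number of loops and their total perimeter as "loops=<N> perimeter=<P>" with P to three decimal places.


loops=1 perimeter=7.533

Straddling triangles (18 of 48):
  (v0,v4,v1) [-+-] → (1.52383, 1.1365, 0)–(1.34075, 1.1365, 0.183084)  len=0.2589
  (v1,v4,v5) [-++] → (1.34075, 1.1365, 0.183084)–(1.06386, 1.1365, 0.46)  len=0.3916
  (v1,v5,v2) [-+-] → (1.06386, 1.1365, 0.46)–(0.954817, 1.1365, 0.35096)  len=0.1542
  (v2,v5,v6) [-+-] → (0.954817, 1.1365, 0.35096)–(0.656152, 1.1365, 0.0523042)  len=0.4224
  (v3,v6,v7) [--+] → (0.656152, 1.1365, -0.0523042)–(1.06386, 1.1365, -0.46)  len=0.5766
  (v3,v7,v0) [-+-] → (1.06386, 1.1365, -0.46)–(1.1729, 1.1365, -0.35096)  len=0.1542
  (v0,v7,v4) [-++] → (1.1729, 1.1365, -0.35096)–(1.52383, 1.1365, 0)  len=0.4963
  (v5,v9,v6) [++-] → (0.46058, 1.1365, 0.0523042)–(0.656152, 1.1365, 0.0523042)  len=0.1956
  (v6,v9,v10) [-+-] → (0.46058, 1.1365, 0.0523042)–(-0.656152, 1.1365, 0.0523042)  len=1.1167
  (v6,v10,v7) [--+] → (-0.46058, 1.1365, -0.0523042)–(0.656152, 1.1365, -0.0523042)  len=1.1167
  (v7,v10,v11) [+-+] → (-0.46058, 1.1365, -0.0523042)–(-0.656152, 1.1365, -0.0523042)  len=0.1956
  (v8,v12,v9) [+-+] → (-1.52383, 1.1365, 0)–(-1.1729, 1.1365, 0.35096)  len=0.4963
  (v9,v12,v13) [+--] → (-1.1729, 1.1365, 0.35096)–(-1.06386, 1.1365, 0.46)  len=0.1542
  (v9,v13,v10) [+--] → (-1.06386, 1.1365, 0.46)–(-0.656152, 1.1365, 0.0523042)  len=0.5766
  (v10,v14,v11) [--+] → (-0.954817, 1.1365, -0.35096)–(-0.656152, 1.1365, -0.0523042)  len=0.4224
  (v11,v14,v15) [+--] → (-0.954817, 1.1365, -0.35096)–(-1.06386, 1.1365, -0.46)  len=0.1542
  (v11,v15,v8) [+-+] → (-1.06386, 1.1365, -0.46)–(-1.34075, 1.1365, -0.183084)  len=0.3916
  (v8,v15,v12) [+--] → (-1.34075, 1.1365, -0.183084)–(-1.52383, 1.1365, 0)  len=0.2589

Chained into 1 loop(s):
  loop 1: 18 segments, perimeter = 7.5330
Total perimeter = 7.533


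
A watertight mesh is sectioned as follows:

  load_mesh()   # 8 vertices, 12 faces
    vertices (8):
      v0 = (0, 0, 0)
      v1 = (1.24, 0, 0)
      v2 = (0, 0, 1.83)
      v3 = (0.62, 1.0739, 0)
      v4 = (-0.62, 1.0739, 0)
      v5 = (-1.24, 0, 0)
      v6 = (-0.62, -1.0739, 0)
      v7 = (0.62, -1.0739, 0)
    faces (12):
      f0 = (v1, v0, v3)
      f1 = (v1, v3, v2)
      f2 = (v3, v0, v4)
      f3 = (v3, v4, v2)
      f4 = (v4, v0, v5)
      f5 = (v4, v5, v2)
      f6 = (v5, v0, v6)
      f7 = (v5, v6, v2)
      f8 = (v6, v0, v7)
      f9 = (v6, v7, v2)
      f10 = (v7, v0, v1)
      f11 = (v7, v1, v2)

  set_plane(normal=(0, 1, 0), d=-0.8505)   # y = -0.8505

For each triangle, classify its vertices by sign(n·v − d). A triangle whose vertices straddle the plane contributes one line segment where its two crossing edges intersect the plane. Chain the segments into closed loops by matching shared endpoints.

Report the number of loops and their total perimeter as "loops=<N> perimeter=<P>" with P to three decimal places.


loops=1 perimeter=3.400

Straddling triangles (6 of 12):
  (v5,v0,v6) [++-] → (-0.491023, -0.8505, 0)–(-0.748977, -0.8505, 0)  len=0.2580
  (v5,v6,v2) [+-+] → (-0.748977, -0.8505, 0)–(-0.491023, -0.8505, 0.380689)  len=0.4599
  (v6,v0,v7) [-+-] → (-0.491023, -0.8505, 0)–(0.491023, -0.8505, 0)  len=0.9820
  (v6,v7,v2) [--+] → (0.491023, -0.8505, 0.380689)–(-0.491023, -0.8505, 0.380689)  len=0.9820
  (v7,v0,v1) [-++] → (0.491023, -0.8505, 0)–(0.748977, -0.8505, 0)  len=0.2580
  (v7,v1,v2) [-++] → (0.748977, -0.8505, 0)–(0.491023, -0.8505, 0.380689)  len=0.4599

Chained into 1 loop(s):
  loop 1: 6 segments, perimeter = 3.3997
Total perimeter = 3.400


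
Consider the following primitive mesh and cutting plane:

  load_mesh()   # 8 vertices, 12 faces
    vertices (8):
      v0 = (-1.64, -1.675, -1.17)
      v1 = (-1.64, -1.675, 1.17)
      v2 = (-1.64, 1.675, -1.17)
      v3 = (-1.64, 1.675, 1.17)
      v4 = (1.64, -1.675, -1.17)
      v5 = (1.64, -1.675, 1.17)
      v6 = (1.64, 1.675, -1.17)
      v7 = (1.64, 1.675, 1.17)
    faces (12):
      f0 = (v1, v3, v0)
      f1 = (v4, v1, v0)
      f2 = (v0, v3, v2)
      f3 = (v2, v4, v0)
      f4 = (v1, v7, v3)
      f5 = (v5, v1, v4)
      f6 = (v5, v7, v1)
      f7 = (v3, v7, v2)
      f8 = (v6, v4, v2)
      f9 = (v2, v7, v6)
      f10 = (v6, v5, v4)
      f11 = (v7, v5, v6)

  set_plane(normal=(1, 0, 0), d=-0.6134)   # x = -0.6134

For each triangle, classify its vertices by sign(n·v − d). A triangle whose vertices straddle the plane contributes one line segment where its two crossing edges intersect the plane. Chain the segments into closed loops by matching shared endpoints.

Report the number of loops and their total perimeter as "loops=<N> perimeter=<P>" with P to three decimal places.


loops=1 perimeter=11.380

Straddling triangles (8 of 12):
  (v4,v1,v0) [+--] → (-0.6134, -1.675, 0.437609)–(-0.6134, -1.675, -1.17)  len=1.6076
  (v2,v4,v0) [-+-] → (-0.6134, 0.626491, -1.17)–(-0.6134, -1.675, -1.17)  len=2.3015
  (v1,v7,v3) [-+-] → (-0.6134, -0.626491, 1.17)–(-0.6134, 1.675, 1.17)  len=2.3015
  (v5,v1,v4) [+-+] → (-0.6134, -1.675, 1.17)–(-0.6134, -1.675, 0.437609)  len=0.7324
  (v5,v7,v1) [++-] → (-0.6134, -0.626491, 1.17)–(-0.6134, -1.675, 1.17)  len=1.0485
  (v3,v7,v2) [-+-] → (-0.6134, 1.675, 1.17)–(-0.6134, 1.675, -0.437609)  len=1.6076
  (v6,v4,v2) [++-] → (-0.6134, 0.626491, -1.17)–(-0.6134, 1.675, -1.17)  len=1.0485
  (v2,v7,v6) [-++] → (-0.6134, 1.675, -0.437609)–(-0.6134, 1.675, -1.17)  len=0.7324

Chained into 1 loop(s):
  loop 1: 8 segments, perimeter = 11.3800
Total perimeter = 11.380


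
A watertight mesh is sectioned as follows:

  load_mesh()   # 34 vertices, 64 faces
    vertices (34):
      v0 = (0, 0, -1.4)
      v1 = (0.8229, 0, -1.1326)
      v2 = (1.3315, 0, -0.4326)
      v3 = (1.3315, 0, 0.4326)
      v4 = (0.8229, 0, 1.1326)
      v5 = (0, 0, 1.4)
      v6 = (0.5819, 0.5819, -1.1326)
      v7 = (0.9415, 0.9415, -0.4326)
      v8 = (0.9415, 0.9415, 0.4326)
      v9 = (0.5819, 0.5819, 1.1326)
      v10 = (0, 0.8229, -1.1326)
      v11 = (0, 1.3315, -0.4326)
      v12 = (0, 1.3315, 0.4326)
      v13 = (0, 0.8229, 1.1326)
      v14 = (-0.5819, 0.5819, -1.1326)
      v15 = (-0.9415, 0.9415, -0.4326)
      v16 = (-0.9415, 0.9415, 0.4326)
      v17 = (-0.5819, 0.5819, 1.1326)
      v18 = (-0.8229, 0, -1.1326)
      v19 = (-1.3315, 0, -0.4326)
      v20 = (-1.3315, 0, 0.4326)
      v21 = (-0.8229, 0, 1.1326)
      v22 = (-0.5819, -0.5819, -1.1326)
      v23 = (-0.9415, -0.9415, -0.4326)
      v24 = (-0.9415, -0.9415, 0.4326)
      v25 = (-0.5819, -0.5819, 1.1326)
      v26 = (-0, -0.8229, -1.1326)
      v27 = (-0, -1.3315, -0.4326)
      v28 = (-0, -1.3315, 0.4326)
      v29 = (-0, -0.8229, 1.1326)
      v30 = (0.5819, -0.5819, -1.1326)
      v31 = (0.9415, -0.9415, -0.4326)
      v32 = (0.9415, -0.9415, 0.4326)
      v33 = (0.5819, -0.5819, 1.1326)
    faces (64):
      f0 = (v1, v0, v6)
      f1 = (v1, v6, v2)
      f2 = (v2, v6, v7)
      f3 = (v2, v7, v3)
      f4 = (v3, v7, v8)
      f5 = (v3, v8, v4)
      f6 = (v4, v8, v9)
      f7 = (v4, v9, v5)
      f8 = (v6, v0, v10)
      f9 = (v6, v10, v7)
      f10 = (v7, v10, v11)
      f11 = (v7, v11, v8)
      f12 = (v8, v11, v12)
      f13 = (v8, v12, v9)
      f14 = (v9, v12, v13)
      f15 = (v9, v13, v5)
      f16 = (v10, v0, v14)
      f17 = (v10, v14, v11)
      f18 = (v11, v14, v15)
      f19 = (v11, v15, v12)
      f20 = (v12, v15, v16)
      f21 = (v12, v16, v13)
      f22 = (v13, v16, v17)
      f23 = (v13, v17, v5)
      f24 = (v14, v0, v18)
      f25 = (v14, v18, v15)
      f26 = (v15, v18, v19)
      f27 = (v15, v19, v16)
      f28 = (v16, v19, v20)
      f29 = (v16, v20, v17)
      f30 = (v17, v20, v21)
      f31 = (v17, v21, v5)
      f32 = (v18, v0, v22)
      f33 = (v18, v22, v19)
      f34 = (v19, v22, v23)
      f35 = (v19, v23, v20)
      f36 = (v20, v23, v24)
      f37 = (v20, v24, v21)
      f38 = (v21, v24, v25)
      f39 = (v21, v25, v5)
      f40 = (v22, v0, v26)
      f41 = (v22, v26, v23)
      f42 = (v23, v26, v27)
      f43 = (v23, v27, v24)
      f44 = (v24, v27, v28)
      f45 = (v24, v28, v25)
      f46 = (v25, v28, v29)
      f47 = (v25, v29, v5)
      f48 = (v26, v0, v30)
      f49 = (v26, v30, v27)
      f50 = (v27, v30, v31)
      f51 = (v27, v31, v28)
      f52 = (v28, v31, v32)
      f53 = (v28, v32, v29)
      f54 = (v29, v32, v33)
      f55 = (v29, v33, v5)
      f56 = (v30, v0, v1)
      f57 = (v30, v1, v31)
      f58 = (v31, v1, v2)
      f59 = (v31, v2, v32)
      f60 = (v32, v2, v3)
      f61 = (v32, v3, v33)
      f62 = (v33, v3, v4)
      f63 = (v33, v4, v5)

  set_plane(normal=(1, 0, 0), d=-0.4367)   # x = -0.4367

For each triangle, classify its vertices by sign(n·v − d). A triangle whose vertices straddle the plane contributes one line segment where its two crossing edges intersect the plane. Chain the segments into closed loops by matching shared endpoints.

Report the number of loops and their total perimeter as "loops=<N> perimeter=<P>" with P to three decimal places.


Straddling triangles (20 of 64):
  (v10,v0,v14) [++-] → (-0.4367, 0.4367, -1.19932)–(-0.4367, 0.642036, -1.1326)  len=0.2159
  (v10,v14,v11) [+-+] → (-0.4367, 0.642036, -1.1326)–(-0.4367, 0.768946, -0.957931)  len=0.2159
  (v11,v14,v15) [+--] → (-0.4367, 0.768946, -0.957931)–(-0.4367, 1.1506, -0.4326)  len=0.6493
  (v11,v15,v12) [+-+] → (-0.4367, 1.1506, -0.4326)–(-0.4367, 1.1506, 0.0312906)  len=0.4639
  (v12,v15,v16) [+--] → (-0.4367, 1.1506, 0.0312906)–(-0.4367, 1.1506, 0.4326)  len=0.4013
  (v12,v16,v13) [+-+] → (-0.4367, 1.1506, 0.4326)–(-0.4367, 0.877911, 0.807916)  len=0.4639
  (v13,v16,v17) [+--] → (-0.4367, 0.877911, 0.807916)–(-0.4367, 0.642036, 1.1326)  len=0.4013
  (v13,v17,v5) [+-+] → (-0.4367, 0.642036, 1.1326)–(-0.4367, 0.4367, 1.19932)  len=0.2159
  (v14,v0,v18) [-+-] → (-0.4367, 0.4367, -1.19932)–(-0.4367, 0, -1.2581)  len=0.4406
  (v17,v21,v5) [--+] → (-0.4367, 0, 1.2581)–(-0.4367, 0.4367, 1.19932)  len=0.4406
  (v18,v0,v22) [-+-] → (-0.4367, 0, -1.2581)–(-0.4367, -0.4367, -1.19932)  len=0.4406
  (v21,v25,v5) [--+] → (-0.4367, -0.4367, 1.19932)–(-0.4367, 0, 1.2581)  len=0.4406
  (v22,v0,v26) [-++] → (-0.4367, -0.4367, -1.19932)–(-0.4367, -0.642036, -1.1326)  len=0.2159
  (v22,v26,v23) [-+-] → (-0.4367, -0.642036, -1.1326)–(-0.4367, -0.877911, -0.807916)  len=0.4013
  (v23,v26,v27) [-++] → (-0.4367, -0.877911, -0.807916)–(-0.4367, -1.1506, -0.4326)  len=0.4639
  (v23,v27,v24) [-+-] → (-0.4367, -1.1506, -0.4326)–(-0.4367, -1.1506, -0.0312906)  len=0.4013
  (v24,v27,v28) [-++] → (-0.4367, -1.1506, -0.0312906)–(-0.4367, -1.1506, 0.4326)  len=0.4639
  (v24,v28,v25) [-+-] → (-0.4367, -1.1506, 0.4326)–(-0.4367, -0.768946, 0.957931)  len=0.6493
  (v25,v28,v29) [-++] → (-0.4367, -0.768946, 0.957931)–(-0.4367, -0.642036, 1.1326)  len=0.2159
  (v25,v29,v5) [-++] → (-0.4367, -0.642036, 1.1326)–(-0.4367, -0.4367, 1.19932)  len=0.2159

Chained into 1 loop(s):
  loop 1: 20 segments, perimeter = 7.8175
Total perimeter = 7.818

loops=1 perimeter=7.818
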